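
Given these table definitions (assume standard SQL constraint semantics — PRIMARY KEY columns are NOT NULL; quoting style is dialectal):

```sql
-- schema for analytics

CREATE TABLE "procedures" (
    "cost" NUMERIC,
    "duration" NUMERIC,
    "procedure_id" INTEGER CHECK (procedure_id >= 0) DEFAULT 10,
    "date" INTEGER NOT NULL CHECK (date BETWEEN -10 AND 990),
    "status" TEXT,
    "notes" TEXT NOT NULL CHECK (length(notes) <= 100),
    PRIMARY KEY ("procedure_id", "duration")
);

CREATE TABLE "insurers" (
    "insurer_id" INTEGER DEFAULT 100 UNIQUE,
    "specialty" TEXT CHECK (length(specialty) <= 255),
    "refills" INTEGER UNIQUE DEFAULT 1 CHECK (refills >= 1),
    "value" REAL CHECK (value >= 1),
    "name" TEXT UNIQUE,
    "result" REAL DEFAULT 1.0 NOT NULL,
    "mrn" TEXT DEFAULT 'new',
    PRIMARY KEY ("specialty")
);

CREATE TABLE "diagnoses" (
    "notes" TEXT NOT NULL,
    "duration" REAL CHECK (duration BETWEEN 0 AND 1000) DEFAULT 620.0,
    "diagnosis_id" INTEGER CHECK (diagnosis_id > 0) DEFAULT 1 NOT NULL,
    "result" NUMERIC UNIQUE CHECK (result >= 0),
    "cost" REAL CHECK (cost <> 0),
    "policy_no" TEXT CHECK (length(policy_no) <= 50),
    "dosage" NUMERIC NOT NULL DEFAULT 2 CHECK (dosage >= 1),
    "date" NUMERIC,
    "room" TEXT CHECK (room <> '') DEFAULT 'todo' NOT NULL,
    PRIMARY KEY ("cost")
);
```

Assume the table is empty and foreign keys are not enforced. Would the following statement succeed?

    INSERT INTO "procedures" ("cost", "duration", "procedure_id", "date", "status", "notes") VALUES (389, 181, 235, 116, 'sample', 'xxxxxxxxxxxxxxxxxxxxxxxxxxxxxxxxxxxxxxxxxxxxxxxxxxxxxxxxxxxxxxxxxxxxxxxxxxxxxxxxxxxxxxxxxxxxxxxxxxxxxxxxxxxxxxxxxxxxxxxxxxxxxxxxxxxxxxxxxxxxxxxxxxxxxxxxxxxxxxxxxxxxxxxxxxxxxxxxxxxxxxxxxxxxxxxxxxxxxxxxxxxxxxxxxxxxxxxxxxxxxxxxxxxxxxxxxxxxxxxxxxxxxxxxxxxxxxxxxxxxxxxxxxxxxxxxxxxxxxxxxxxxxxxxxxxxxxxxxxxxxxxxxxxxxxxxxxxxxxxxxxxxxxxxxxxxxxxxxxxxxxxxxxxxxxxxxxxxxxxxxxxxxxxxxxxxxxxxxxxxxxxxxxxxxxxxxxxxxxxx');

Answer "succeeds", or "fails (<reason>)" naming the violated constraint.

The value 'xxxxxxxxxxxxxxxxxxxxxxxxxxxxxxxxxxxxxxxxxxxxxxxxxxxxxxxxxxxxxxxxxxxxxxxxxxxxxxxxxxxxxxxxxxxxxxxxxxxxxxxxxxxxxxxxxxxxxxxxxxxxxxxxxxxxxxxxxxxxxxxxxxxxxxxxxxxxxxxxxxxxxxxxxxxxxxxxxxxxxxxxxxxxxxxxxxxxxxxxxxxxxxxxxxxxxxxxxxxxxxxxxxxxxxxxxxxxxxxxxxxxxxxxxxxxxxxxxxxxxxxxxxxxxxxxxxxxxxxxxxxxxxxxxxxxxxxxxxxxxxxxxxxxxxxxxxxxxxxxxxxxxxxxxxxxxxxxxxxxxxxxxxxxxxxxxxxxxxxxxxxxxxxxxxxxxxxxxxxxxxxxxxxxxxxxxxxxxxxx' for notes violates CHECK (length(notes) <= 100).

fails (CHECK on notes)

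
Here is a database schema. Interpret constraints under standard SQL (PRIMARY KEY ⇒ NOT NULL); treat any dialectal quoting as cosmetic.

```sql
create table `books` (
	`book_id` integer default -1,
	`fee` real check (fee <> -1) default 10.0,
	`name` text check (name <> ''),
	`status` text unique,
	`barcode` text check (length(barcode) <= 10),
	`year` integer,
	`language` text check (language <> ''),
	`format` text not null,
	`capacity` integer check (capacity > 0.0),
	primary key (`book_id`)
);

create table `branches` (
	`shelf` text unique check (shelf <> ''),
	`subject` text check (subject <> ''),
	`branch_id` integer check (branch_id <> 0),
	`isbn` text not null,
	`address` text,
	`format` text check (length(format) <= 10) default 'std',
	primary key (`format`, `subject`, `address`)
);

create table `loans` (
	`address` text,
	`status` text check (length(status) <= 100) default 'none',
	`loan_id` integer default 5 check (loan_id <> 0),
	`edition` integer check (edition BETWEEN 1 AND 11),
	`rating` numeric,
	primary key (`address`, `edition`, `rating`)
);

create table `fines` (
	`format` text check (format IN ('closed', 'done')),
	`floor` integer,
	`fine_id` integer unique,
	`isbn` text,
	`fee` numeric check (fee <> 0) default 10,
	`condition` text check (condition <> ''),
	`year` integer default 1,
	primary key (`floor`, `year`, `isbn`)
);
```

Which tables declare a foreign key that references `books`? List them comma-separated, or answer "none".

none

No REFERENCES clause anywhere in the schema names books.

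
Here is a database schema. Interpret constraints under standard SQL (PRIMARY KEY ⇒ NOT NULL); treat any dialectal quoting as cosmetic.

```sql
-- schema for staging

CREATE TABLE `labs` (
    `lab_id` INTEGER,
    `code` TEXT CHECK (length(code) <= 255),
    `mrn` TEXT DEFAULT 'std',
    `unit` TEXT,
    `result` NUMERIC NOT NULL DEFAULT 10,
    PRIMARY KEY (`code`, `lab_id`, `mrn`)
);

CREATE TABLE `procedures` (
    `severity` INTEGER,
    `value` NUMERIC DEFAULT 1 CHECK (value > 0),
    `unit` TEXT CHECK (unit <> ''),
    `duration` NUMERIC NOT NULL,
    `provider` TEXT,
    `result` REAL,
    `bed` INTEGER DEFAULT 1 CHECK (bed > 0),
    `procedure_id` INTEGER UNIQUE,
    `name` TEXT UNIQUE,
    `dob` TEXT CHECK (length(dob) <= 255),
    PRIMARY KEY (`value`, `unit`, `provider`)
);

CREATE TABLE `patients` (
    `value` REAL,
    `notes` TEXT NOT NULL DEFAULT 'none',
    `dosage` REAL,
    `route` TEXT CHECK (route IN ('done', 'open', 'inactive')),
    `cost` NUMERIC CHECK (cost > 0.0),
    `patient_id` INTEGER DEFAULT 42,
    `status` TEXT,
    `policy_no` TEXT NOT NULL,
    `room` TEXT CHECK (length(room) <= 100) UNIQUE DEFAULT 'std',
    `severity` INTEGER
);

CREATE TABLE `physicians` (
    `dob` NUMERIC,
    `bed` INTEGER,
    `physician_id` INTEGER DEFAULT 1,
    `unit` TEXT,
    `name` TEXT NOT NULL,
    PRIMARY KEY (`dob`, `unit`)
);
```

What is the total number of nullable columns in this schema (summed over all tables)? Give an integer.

labs: 1 nullable (unit — PK (code, lab_id, mrn) and explicit NOT NULL columns excluded).
procedures: 6 nullable (severity, result, bed, procedure_id, name, dob — PK (value, unit, provider) and explicit NOT NULL columns excluded).
patients: 8 nullable (value, dosage, route, cost, patient_id, status, room, severity — PK none and explicit NOT NULL columns excluded).
physicians: 2 nullable (bed, physician_id — PK (dob, unit) and explicit NOT NULL columns excluded).
Total: 1 + 6 + 8 + 2 = 17.

17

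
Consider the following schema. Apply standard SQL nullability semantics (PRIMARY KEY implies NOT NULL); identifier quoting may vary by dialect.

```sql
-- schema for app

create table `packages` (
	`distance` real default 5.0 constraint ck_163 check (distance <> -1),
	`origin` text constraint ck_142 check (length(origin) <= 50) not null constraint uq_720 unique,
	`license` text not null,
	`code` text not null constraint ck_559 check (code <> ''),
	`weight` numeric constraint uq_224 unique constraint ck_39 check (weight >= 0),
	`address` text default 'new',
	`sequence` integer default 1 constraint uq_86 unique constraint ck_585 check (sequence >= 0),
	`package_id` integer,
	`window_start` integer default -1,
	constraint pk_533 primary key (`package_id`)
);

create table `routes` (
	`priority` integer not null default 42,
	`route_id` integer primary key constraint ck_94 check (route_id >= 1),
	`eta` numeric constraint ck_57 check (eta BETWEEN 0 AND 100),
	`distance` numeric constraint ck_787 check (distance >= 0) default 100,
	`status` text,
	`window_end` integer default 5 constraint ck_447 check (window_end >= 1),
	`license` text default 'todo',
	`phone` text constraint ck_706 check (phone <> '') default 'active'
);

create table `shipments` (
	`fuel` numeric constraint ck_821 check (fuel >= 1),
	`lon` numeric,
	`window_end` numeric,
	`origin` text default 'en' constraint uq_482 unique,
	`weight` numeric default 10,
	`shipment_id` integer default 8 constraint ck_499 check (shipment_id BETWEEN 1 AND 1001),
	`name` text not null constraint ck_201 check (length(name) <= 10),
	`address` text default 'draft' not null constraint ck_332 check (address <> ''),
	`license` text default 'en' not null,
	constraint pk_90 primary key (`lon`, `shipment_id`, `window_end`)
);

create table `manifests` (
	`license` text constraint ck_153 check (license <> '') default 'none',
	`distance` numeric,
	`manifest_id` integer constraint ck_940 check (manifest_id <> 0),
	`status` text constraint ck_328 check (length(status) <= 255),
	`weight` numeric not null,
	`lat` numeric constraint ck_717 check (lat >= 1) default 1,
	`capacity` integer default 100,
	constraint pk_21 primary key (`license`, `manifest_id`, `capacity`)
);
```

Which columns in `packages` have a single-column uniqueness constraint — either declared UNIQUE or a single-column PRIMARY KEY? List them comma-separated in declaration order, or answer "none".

origin, weight, sequence, package_id

- distance: no UNIQUE or single-column PK constraint.
- origin: declared UNIQUE → unique.
- license: no UNIQUE or single-column PK constraint.
- code: no UNIQUE or single-column PK constraint.
- weight: declared UNIQUE → unique.
- address: no UNIQUE or single-column PK constraint.
- sequence: declared UNIQUE → unique.
- package_id: single-column PRIMARY KEY → unique.
- window_start: no UNIQUE or single-column PK constraint.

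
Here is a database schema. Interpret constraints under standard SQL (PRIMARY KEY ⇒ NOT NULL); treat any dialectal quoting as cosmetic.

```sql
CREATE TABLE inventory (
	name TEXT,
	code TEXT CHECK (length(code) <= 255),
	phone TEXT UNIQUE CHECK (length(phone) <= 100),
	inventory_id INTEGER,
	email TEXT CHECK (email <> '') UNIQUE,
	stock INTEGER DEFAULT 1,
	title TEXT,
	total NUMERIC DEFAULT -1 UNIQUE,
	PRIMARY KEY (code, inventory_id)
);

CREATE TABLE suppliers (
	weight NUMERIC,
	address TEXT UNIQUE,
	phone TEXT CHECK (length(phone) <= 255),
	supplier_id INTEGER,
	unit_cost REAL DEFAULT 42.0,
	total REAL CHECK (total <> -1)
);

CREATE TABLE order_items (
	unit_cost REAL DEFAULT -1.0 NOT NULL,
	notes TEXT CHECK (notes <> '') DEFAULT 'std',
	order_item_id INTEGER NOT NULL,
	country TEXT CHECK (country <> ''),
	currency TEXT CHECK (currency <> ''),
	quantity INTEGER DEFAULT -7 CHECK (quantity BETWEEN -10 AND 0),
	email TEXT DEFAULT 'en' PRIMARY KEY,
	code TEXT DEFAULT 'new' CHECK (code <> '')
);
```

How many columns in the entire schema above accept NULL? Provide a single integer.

17

inventory: 6 nullable (name, phone, email, stock, title, total — PK (code, inventory_id) and explicit NOT NULL columns excluded).
suppliers: 6 nullable (weight, address, phone, supplier_id, unit_cost, total — PK none and explicit NOT NULL columns excluded).
order_items: 5 nullable (notes, country, currency, quantity, code — PK (email) and explicit NOT NULL columns excluded).
Total: 6 + 6 + 5 = 17.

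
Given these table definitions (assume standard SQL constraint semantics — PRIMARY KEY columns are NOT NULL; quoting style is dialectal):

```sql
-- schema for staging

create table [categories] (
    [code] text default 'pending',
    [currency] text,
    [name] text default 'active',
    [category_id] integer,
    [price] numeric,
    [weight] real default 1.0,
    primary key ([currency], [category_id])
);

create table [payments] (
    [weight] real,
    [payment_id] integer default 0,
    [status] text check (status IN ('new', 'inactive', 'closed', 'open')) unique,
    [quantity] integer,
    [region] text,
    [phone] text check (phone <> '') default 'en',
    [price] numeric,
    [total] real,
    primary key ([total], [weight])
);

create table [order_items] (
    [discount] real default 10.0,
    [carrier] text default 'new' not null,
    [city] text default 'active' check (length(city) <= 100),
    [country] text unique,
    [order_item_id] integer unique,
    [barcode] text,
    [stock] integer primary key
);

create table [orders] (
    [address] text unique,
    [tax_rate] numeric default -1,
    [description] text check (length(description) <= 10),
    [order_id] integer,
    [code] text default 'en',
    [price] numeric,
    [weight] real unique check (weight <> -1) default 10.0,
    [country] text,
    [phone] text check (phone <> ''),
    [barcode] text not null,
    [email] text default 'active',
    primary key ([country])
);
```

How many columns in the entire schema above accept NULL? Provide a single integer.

categories: 4 nullable (code, name, price, weight — PK (currency, category_id) and explicit NOT NULL columns excluded).
payments: 6 nullable (payment_id, status, quantity, region, phone, price — PK (total, weight) and explicit NOT NULL columns excluded).
order_items: 5 nullable (discount, city, country, order_item_id, barcode — PK (stock) and explicit NOT NULL columns excluded).
orders: 9 nullable (address, tax_rate, description, order_id, code, price, weight, phone, email — PK (country) and explicit NOT NULL columns excluded).
Total: 4 + 6 + 5 + 9 = 24.

24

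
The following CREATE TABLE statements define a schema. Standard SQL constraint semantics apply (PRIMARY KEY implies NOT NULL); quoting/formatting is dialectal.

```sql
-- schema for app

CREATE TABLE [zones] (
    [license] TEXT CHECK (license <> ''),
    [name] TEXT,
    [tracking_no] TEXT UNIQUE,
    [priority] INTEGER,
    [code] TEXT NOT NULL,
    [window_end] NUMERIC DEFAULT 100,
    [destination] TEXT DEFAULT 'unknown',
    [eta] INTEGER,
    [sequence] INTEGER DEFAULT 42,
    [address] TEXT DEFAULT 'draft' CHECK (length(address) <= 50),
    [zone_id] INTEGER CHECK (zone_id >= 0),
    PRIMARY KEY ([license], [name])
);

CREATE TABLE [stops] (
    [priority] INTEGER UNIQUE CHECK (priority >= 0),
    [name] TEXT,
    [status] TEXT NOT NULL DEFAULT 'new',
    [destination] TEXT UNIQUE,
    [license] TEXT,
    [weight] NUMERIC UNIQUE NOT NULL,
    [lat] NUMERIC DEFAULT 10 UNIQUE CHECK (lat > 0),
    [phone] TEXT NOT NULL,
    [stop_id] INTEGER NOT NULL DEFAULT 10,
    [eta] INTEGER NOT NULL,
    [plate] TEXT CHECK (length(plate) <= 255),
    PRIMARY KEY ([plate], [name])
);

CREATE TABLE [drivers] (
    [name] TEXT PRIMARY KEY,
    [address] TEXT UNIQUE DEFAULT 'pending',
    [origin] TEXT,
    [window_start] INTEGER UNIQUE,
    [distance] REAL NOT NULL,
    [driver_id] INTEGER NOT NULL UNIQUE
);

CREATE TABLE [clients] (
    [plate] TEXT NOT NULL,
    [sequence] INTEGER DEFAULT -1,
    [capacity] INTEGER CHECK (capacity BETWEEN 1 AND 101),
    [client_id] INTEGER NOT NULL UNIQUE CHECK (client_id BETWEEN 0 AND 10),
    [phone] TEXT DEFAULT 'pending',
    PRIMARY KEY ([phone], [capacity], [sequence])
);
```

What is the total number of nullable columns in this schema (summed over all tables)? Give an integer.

15

zones: 8 nullable (tracking_no, priority, window_end, destination, eta, sequence, address, zone_id — PK (license, name) and explicit NOT NULL columns excluded).
stops: 4 nullable (priority, destination, license, lat — PK (plate, name) and explicit NOT NULL columns excluded).
drivers: 3 nullable (address, origin, window_start — PK (name) and explicit NOT NULL columns excluded).
clients: 0 nullable (none — PK (phone, capacity, sequence) and explicit NOT NULL columns excluded).
Total: 8 + 4 + 3 + 0 = 15.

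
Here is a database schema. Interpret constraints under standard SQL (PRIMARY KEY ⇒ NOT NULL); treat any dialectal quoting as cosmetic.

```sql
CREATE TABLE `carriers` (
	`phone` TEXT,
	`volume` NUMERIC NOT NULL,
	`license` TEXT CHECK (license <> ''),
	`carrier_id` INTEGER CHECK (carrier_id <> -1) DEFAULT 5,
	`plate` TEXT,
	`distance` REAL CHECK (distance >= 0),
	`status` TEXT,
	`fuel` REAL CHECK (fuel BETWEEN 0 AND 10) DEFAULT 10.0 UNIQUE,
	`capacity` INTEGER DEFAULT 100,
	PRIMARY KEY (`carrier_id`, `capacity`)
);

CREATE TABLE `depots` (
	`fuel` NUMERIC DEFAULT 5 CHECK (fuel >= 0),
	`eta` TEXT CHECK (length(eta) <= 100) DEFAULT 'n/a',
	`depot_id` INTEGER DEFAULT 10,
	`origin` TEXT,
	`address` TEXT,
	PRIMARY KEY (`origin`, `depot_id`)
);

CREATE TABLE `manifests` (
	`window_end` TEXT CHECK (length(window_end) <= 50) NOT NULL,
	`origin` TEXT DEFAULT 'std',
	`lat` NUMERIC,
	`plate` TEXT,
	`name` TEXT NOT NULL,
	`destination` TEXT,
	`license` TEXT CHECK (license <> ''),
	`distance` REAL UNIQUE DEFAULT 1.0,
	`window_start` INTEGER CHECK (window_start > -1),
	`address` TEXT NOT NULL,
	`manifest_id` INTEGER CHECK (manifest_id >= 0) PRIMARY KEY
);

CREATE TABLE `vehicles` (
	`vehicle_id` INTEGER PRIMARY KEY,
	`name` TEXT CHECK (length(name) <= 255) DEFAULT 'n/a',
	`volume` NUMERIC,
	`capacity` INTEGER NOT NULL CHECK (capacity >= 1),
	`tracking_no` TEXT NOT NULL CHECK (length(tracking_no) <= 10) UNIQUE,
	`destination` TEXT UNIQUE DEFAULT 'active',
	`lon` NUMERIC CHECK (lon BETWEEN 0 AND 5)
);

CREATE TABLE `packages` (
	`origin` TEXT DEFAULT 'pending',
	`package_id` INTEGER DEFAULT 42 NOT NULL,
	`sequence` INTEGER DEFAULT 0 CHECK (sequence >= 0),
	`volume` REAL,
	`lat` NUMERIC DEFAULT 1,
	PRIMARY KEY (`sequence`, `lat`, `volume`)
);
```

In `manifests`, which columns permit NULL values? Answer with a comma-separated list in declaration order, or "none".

- window_end: declared NOT NULL → not nullable.
- origin: DEFAULT only fills an omitted column; an explicit NULL is still allowed → nullable.
- lat: no NOT NULL constraint applies → nullable.
- plate: no NOT NULL constraint applies → nullable.
- name: declared NOT NULL → not nullable.
- destination: no NOT NULL constraint applies → nullable.
- license: CHECK does not forbid NULL (a CHECK constraint passes when its expression is NULL) → nullable.
- distance: UNIQUE does not imply NOT NULL → nullable.
- window_start: CHECK does not forbid NULL (a CHECK constraint passes when its expression is NULL) → nullable.
- address: declared NOT NULL → not nullable.
- manifest_id: part of the PRIMARY KEY, which implies NOT NULL → not nullable.

origin, lat, plate, destination, license, distance, window_start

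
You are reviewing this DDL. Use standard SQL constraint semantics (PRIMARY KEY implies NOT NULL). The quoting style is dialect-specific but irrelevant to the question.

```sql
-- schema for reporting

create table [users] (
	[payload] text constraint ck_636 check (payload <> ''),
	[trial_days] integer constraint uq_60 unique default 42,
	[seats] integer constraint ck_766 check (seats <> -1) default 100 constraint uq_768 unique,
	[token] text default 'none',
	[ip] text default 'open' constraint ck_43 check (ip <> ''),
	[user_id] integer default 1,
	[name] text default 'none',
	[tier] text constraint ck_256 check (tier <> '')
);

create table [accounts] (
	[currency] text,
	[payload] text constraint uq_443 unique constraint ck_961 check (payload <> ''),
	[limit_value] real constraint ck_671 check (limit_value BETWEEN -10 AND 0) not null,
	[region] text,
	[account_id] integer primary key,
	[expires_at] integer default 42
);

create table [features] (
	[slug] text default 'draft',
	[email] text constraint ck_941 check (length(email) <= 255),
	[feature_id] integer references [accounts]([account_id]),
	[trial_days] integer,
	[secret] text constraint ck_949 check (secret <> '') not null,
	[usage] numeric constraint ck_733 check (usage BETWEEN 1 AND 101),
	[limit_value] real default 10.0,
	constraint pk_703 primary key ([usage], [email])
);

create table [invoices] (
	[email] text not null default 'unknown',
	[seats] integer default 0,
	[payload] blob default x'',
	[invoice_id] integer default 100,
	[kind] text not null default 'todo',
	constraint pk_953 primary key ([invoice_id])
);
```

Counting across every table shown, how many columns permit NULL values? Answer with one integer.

18

users: 8 nullable (payload, trial_days, seats, token, ip, user_id, name, tier — PK none and explicit NOT NULL columns excluded).
accounts: 4 nullable (currency, payload, region, expires_at — PK (account_id) and explicit NOT NULL columns excluded).
features: 4 nullable (slug, feature_id, trial_days, limit_value — PK (usage, email) and explicit NOT NULL columns excluded).
invoices: 2 nullable (seats, payload — PK (invoice_id) and explicit NOT NULL columns excluded).
Total: 8 + 4 + 4 + 2 = 18.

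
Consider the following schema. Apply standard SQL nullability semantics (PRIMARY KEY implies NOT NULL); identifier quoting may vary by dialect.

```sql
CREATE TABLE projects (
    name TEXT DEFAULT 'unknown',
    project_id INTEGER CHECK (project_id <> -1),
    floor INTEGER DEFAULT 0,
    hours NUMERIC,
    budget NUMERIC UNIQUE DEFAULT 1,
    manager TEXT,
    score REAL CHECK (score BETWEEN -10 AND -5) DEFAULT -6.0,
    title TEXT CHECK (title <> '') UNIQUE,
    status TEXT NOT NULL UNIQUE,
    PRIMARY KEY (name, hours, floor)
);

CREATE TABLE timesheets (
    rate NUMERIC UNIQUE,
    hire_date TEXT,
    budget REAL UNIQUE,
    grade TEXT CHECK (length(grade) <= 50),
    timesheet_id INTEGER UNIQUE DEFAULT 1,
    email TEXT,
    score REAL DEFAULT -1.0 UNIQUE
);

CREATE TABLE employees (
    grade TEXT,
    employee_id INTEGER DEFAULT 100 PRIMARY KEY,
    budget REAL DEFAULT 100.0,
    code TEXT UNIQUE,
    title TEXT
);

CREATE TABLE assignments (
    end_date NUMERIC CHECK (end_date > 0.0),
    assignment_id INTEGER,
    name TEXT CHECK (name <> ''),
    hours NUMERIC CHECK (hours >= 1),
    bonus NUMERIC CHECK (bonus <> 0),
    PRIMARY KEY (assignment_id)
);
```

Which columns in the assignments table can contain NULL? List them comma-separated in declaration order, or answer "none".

end_date, name, hours, bonus

- end_date: CHECK does not forbid NULL (a CHECK constraint passes when its expression is NULL) → nullable.
- assignment_id: part of the PRIMARY KEY, which implies NOT NULL → not nullable.
- name: CHECK does not forbid NULL (a CHECK constraint passes when its expression is NULL) → nullable.
- hours: CHECK does not forbid NULL (a CHECK constraint passes when its expression is NULL) → nullable.
- bonus: CHECK does not forbid NULL (a CHECK constraint passes when its expression is NULL) → nullable.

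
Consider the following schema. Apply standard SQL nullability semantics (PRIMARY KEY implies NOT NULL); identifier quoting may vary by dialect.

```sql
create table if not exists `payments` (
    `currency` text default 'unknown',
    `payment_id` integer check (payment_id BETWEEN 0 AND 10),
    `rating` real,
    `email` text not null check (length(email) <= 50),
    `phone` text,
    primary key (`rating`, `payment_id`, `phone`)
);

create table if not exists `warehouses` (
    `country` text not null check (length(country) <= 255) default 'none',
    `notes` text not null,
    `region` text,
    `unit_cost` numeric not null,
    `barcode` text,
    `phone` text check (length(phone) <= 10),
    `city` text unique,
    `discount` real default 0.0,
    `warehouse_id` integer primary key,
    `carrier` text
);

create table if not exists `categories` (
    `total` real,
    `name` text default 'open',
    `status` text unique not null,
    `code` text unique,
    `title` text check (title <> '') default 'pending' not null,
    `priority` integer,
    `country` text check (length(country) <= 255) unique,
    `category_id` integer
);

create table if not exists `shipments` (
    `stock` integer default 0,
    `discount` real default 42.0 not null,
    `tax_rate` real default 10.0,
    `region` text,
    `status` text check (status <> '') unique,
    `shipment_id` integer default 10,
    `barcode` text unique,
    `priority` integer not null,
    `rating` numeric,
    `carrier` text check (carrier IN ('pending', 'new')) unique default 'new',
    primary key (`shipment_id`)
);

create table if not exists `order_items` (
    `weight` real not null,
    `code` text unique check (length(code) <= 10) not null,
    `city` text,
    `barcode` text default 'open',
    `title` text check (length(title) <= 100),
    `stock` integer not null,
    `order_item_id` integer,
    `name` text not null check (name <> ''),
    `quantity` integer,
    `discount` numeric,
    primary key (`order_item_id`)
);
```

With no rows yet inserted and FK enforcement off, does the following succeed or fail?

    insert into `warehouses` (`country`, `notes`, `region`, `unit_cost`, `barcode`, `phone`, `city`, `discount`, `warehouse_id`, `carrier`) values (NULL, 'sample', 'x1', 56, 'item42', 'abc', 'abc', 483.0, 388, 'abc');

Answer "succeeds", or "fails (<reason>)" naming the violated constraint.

country is explicitly set to NULL, but country is declared NOT NULL.

fails (NOT NULL on country)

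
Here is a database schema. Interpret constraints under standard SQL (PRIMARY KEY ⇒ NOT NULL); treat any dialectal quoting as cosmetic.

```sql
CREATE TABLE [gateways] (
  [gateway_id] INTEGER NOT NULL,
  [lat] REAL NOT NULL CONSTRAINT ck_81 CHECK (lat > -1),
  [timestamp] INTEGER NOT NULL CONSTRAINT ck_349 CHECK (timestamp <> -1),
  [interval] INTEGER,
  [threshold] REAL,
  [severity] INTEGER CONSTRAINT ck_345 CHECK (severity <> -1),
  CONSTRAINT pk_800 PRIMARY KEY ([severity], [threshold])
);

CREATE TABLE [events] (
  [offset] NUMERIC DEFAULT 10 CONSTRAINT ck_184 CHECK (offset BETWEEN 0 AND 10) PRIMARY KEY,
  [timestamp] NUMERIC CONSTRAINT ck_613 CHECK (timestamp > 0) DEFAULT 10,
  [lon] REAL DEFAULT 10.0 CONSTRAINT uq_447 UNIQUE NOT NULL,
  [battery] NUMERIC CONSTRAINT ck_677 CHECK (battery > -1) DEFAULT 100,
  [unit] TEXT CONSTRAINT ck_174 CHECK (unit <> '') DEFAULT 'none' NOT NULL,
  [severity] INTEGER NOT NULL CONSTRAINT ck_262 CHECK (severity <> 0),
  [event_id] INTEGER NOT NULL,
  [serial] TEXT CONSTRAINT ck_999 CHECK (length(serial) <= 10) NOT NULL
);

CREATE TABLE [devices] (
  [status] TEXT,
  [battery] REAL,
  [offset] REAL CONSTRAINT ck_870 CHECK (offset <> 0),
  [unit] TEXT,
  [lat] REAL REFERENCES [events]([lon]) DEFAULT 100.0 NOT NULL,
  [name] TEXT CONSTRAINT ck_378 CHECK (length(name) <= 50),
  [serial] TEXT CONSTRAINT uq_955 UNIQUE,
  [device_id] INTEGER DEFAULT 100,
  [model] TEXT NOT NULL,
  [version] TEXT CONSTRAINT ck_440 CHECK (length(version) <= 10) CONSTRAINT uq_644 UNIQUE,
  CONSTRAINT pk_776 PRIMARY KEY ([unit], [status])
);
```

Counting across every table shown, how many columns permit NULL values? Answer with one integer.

gateways: 1 nullable (interval — PK (severity, threshold) and explicit NOT NULL columns excluded).
events: 2 nullable (timestamp, battery — PK (offset) and explicit NOT NULL columns excluded).
devices: 6 nullable (battery, offset, name, serial, device_id, version — PK (unit, status) and explicit NOT NULL columns excluded).
Total: 1 + 2 + 6 = 9.

9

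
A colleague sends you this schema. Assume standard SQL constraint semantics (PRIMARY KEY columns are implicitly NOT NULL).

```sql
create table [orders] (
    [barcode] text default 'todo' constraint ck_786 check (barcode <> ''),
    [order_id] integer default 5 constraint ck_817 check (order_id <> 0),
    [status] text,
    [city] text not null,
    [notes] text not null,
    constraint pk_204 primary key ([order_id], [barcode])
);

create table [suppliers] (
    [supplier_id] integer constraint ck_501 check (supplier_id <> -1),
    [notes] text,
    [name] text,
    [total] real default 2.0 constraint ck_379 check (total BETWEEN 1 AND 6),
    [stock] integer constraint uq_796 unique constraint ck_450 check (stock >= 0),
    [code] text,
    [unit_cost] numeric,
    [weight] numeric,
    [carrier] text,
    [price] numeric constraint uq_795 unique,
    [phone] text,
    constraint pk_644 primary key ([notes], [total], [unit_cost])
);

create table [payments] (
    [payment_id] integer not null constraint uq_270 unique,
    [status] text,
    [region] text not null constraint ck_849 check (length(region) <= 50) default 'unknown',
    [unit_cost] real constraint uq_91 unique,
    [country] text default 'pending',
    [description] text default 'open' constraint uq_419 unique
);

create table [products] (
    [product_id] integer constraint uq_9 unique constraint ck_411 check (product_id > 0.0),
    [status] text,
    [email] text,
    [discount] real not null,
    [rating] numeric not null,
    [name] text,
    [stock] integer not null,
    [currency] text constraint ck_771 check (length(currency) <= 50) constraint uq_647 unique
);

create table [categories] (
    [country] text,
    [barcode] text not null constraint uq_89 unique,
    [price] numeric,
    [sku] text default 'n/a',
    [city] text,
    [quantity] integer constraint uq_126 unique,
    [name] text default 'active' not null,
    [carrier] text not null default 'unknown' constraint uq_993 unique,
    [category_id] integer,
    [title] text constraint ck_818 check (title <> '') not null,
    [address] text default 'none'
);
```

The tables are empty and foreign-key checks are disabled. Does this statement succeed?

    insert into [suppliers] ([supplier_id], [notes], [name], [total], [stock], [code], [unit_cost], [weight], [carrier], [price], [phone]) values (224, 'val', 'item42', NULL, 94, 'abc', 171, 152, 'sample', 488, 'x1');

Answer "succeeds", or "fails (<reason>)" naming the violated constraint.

total is explicitly set to NULL, but total is part of the PRIMARY KEY (implied NOT NULL).

fails (NOT NULL on total)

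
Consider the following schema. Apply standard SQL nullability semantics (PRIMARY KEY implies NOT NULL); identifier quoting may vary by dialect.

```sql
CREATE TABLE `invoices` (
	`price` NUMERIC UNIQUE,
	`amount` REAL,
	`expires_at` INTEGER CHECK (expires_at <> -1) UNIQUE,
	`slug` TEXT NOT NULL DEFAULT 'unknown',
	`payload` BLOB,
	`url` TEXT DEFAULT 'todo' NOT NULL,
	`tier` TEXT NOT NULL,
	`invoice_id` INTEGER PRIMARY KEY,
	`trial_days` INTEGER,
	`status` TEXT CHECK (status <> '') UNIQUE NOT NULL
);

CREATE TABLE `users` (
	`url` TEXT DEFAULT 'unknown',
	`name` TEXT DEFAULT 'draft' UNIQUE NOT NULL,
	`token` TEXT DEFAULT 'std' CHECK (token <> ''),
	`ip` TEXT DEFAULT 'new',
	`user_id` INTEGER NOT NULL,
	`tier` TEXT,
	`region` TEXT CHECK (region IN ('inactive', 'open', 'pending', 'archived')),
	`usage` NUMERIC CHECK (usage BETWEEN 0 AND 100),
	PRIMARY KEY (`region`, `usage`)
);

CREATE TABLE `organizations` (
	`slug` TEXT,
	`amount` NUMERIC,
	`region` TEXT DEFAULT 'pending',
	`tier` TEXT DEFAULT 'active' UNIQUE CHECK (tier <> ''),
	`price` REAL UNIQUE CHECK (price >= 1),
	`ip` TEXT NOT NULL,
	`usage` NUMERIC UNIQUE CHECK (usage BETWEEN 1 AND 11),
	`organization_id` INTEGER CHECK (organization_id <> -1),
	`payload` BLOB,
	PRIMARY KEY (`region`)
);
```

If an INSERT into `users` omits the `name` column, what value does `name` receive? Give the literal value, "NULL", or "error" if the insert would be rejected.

name has an explicit DEFAULT 'draft'.
When the column is omitted from an INSERT, that default is used.

'draft'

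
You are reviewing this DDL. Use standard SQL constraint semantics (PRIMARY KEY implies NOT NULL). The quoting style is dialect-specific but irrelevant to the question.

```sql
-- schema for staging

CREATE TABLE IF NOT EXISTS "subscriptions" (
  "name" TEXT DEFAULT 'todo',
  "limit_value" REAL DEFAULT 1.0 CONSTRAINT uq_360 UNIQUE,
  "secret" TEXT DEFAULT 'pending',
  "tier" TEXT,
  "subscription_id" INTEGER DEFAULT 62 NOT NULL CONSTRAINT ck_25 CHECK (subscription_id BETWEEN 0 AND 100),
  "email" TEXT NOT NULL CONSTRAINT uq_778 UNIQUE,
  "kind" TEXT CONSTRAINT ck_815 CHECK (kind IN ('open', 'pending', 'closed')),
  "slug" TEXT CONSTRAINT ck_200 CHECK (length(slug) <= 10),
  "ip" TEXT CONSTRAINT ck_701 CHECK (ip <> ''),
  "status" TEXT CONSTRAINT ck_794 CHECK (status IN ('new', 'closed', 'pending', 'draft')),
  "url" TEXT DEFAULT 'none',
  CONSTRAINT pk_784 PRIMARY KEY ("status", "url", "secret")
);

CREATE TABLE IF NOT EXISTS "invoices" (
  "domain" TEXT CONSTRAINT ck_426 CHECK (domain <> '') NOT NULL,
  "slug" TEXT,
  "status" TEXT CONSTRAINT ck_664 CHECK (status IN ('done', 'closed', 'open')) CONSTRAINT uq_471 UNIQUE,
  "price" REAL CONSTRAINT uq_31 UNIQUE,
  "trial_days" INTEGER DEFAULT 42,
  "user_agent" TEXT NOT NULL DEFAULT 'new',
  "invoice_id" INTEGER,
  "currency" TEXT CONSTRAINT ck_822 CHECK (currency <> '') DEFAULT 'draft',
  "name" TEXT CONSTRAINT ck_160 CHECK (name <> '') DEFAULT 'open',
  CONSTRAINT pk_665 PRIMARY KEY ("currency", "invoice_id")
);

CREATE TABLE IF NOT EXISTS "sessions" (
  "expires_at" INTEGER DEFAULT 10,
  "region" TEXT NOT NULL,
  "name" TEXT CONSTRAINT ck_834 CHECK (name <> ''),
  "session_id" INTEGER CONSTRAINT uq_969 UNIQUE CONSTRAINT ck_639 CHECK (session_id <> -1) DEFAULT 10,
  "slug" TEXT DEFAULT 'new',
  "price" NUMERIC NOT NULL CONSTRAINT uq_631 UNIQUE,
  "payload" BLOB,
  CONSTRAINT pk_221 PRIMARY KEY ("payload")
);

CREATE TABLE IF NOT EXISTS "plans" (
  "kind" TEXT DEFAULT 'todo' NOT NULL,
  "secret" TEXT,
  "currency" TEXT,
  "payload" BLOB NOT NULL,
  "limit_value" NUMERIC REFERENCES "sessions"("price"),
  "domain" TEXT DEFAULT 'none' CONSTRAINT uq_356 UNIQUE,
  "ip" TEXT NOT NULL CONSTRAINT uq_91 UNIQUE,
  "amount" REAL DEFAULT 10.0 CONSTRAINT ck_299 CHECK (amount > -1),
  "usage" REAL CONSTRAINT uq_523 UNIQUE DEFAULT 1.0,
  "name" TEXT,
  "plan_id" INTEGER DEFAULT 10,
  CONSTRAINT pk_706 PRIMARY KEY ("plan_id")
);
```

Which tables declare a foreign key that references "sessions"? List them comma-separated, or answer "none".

plans

- plans.limit_value references sessions(price).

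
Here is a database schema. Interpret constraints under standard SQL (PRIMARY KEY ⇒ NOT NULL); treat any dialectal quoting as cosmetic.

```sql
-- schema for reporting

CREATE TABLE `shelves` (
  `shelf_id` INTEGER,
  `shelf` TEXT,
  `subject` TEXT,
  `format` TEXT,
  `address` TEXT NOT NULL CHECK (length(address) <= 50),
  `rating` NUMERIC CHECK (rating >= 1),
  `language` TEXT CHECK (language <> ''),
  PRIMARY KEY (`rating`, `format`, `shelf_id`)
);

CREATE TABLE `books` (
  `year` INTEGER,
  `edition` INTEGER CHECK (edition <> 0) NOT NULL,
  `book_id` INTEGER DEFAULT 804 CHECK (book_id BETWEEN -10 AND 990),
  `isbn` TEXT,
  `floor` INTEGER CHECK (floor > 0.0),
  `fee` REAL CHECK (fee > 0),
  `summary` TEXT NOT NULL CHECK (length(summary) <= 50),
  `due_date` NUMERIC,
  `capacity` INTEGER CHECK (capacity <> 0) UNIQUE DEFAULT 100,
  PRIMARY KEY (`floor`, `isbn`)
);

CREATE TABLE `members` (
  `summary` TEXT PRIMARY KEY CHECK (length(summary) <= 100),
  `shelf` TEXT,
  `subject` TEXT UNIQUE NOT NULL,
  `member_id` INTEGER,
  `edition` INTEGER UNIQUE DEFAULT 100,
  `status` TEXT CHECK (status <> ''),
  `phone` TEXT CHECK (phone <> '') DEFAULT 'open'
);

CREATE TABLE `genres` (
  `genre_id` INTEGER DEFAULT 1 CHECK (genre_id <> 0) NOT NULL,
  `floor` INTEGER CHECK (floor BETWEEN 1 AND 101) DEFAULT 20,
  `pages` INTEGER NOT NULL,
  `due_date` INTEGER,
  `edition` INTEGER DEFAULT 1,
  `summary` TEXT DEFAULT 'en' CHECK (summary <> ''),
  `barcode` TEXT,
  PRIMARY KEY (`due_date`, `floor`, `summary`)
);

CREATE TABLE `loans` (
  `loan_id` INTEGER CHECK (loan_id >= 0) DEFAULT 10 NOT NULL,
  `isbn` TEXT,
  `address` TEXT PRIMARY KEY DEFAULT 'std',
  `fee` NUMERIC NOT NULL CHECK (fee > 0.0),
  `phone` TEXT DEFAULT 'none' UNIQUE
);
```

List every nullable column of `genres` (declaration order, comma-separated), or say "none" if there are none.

edition, barcode

- genre_id: declared NOT NULL → not nullable.
- floor: part of the PRIMARY KEY, which implies NOT NULL → not nullable.
- pages: declared NOT NULL → not nullable.
- due_date: part of the PRIMARY KEY, which implies NOT NULL → not nullable.
- edition: DEFAULT only fills an omitted column; an explicit NULL is still allowed → nullable.
- summary: part of the PRIMARY KEY, which implies NOT NULL → not nullable.
- barcode: no NOT NULL constraint applies → nullable.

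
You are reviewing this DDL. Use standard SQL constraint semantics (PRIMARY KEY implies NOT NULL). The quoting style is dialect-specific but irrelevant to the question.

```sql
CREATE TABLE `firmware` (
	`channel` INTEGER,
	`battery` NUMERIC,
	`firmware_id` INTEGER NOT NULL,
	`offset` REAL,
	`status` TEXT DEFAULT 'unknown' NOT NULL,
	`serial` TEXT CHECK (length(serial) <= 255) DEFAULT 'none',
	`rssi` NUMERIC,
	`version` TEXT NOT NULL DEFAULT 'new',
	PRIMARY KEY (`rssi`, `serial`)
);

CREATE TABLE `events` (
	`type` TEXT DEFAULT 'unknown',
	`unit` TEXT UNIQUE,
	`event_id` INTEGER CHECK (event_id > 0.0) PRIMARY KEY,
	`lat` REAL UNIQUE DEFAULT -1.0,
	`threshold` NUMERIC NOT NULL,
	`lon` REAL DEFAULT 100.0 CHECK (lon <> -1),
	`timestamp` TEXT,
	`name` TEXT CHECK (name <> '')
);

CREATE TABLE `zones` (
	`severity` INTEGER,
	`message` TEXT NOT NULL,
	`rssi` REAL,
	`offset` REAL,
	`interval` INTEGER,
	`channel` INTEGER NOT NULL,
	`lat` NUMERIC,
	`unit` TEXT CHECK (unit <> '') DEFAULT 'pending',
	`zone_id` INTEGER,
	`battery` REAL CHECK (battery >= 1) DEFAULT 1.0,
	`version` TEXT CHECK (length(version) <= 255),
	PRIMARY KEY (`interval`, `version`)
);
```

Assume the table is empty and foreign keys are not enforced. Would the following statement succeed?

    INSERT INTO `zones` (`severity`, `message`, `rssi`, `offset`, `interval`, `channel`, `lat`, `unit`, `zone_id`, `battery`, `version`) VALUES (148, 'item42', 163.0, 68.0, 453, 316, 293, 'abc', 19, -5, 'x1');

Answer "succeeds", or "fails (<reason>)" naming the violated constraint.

The value -5 for battery violates CHECK (battery >= 1).

fails (CHECK on battery)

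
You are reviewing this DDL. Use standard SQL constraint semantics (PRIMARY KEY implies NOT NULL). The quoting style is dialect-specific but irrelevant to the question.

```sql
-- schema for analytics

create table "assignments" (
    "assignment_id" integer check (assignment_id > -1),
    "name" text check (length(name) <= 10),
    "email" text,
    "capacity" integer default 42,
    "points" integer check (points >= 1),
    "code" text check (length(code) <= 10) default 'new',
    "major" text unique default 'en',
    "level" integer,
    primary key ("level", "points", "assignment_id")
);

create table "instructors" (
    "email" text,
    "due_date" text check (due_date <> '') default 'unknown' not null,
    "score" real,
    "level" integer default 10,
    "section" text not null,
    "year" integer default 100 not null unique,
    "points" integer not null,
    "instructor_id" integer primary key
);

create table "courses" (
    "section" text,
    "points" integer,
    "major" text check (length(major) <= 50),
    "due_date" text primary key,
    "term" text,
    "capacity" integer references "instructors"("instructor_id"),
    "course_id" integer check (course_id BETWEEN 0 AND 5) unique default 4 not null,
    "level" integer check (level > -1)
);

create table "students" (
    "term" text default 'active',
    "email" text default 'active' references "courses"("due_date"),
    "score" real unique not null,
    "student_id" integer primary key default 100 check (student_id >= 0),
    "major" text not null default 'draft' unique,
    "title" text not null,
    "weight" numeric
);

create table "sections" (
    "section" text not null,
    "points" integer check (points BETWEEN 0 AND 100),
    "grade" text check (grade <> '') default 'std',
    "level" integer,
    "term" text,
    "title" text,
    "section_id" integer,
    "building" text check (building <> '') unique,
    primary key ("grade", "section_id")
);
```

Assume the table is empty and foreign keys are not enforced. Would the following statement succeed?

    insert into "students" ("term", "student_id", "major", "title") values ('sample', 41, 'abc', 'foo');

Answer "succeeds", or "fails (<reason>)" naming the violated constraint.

score is omitted from the column list and has no DEFAULT, so it would receive NULL.
But score is declared NOT NULL.

fails (NOT NULL on score)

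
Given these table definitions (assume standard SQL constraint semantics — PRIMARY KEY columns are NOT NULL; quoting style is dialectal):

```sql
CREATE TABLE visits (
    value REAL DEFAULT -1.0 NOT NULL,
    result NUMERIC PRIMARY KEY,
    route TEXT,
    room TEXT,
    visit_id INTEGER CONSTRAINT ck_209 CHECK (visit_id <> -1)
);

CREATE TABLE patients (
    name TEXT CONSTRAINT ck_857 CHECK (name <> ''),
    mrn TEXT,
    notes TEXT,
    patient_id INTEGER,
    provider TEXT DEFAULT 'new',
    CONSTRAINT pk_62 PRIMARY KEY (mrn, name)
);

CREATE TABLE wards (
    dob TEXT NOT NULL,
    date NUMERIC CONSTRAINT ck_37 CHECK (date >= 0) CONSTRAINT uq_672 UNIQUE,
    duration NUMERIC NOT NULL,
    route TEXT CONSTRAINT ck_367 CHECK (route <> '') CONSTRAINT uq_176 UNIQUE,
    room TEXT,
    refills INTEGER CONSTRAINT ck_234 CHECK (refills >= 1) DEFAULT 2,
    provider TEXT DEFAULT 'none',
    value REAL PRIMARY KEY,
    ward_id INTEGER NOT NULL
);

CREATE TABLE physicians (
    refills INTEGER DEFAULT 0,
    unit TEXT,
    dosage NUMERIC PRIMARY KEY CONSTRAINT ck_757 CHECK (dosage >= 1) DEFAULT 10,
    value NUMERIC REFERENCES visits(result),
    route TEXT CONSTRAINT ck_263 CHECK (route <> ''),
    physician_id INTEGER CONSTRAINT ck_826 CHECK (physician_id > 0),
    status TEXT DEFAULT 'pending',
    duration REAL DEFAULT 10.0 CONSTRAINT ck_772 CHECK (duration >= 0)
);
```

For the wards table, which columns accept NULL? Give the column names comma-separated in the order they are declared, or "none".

date, route, room, refills, provider

- dob: declared NOT NULL → not nullable.
- date: CHECK does not forbid NULL (a CHECK constraint passes when its expression is NULL) → nullable.
- duration: declared NOT NULL → not nullable.
- route: CHECK does not forbid NULL (a CHECK constraint passes when its expression is NULL) → nullable.
- room: no NOT NULL constraint applies → nullable.
- refills: CHECK does not forbid NULL (a CHECK constraint passes when its expression is NULL) → nullable.
- provider: DEFAULT only fills an omitted column; an explicit NULL is still allowed → nullable.
- value: part of the PRIMARY KEY, which implies NOT NULL → not nullable.
- ward_id: declared NOT NULL → not nullable.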